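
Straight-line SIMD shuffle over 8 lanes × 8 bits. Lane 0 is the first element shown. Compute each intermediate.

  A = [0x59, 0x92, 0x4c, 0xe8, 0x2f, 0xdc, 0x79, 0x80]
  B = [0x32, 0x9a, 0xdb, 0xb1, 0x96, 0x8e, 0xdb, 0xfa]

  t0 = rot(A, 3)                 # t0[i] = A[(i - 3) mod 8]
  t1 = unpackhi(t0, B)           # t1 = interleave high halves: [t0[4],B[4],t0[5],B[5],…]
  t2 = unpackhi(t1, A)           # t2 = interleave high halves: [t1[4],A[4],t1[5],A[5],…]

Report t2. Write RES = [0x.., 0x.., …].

RES = [0xe8, 0x2f, 0xdb, 0xdc, 0x2f, 0x79, 0xfa, 0x80]

→ t0 |dc|79|80|59|92|4c|e8|2f|
→ t1 |92|96|4c|8e|e8|db|2f|fa|
→ t2 |e8|2f|db|dc|2f|79|fa|80|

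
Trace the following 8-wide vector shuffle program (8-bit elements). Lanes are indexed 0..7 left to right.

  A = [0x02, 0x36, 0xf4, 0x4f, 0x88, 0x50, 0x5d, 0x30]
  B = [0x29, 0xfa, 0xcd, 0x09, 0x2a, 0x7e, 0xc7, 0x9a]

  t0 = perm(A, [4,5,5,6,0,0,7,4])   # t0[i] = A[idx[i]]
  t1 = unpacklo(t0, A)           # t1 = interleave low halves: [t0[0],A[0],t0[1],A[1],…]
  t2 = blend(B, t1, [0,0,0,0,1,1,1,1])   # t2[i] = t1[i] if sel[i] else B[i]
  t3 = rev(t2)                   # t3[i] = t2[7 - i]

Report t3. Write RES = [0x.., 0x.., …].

RES = [ 0x4f  0x5d  0xf4  0x50  0x09  0xcd  0xfa  0x29 ]

  t0: 88 50 50 5d 02 02 30 88
  t1: 88 02 50 36 50 f4 5d 4f
  t2: 29 fa cd 09 50 f4 5d 4f
  t3: 4f 5d f4 50 09 cd fa 29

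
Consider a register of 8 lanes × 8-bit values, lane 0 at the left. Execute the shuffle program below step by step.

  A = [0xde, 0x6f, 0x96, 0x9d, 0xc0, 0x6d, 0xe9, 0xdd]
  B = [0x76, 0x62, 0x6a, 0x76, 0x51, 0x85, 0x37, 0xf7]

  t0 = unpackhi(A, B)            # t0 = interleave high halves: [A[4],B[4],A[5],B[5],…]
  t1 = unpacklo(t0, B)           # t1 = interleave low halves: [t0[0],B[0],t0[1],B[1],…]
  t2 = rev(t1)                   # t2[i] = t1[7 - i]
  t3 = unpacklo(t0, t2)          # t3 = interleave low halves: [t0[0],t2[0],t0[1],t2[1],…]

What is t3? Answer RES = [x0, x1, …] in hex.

RES = [0xc0, 0x76, 0x51, 0x85, 0x6d, 0x6a, 0x85, 0x6d]

t0 = [0xc0, 0x51, 0x6d, 0x85, 0xe9, 0x37, 0xdd, 0xf7]
t1 = [0xc0, 0x76, 0x51, 0x62, 0x6d, 0x6a, 0x85, 0x76]
t2 = [0x76, 0x85, 0x6a, 0x6d, 0x62, 0x51, 0x76, 0xc0]
t3 = [0xc0, 0x76, 0x51, 0x85, 0x6d, 0x6a, 0x85, 0x6d]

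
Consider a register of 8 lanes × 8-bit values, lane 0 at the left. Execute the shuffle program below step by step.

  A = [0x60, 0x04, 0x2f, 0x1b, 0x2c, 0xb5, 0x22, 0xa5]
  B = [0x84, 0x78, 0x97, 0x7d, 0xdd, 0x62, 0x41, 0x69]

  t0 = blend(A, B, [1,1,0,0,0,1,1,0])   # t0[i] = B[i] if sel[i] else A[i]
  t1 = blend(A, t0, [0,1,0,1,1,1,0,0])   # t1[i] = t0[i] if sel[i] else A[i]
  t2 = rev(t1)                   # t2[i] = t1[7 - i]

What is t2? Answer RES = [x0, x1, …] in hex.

t0 = [0x84, 0x78, 0x2f, 0x1b, 0x2c, 0x62, 0x41, 0xa5]
t1 = [0x60, 0x78, 0x2f, 0x1b, 0x2c, 0x62, 0x22, 0xa5]
t2 = [0xa5, 0x22, 0x62, 0x2c, 0x1b, 0x2f, 0x78, 0x60]

RES = [0xa5, 0x22, 0x62, 0x2c, 0x1b, 0x2f, 0x78, 0x60]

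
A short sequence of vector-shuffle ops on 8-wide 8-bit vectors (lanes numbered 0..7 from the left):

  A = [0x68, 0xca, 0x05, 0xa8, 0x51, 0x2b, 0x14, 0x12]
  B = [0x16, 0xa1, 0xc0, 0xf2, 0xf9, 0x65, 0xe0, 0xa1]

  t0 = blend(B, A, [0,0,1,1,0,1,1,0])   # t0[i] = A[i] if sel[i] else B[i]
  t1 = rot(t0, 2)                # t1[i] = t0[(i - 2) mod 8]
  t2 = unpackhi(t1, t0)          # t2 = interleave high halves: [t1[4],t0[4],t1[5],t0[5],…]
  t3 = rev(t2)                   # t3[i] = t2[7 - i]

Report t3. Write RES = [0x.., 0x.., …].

t0 = [0x16, 0xa1, 0x05, 0xa8, 0xf9, 0x2b, 0x14, 0xa1]
t1 = [0x14, 0xa1, 0x16, 0xa1, 0x05, 0xa8, 0xf9, 0x2b]
t2 = [0x05, 0xf9, 0xa8, 0x2b, 0xf9, 0x14, 0x2b, 0xa1]
t3 = [0xa1, 0x2b, 0x14, 0xf9, 0x2b, 0xa8, 0xf9, 0x05]

RES = [0xa1, 0x2b, 0x14, 0xf9, 0x2b, 0xa8, 0xf9, 0x05]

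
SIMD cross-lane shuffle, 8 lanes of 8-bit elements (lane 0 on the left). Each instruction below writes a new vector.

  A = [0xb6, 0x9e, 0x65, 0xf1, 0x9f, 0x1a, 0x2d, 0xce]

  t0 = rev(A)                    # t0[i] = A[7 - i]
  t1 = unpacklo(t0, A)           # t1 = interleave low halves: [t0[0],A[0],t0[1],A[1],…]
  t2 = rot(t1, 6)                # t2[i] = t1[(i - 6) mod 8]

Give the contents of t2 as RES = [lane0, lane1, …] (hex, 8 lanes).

RES = [0x2d, 0x9e, 0x1a, 0x65, 0x9f, 0xf1, 0xce, 0xb6]

  t0: ce 2d 1a 9f f1 65 9e b6
  t1: ce b6 2d 9e 1a 65 9f f1
  t2: 2d 9e 1a 65 9f f1 ce b6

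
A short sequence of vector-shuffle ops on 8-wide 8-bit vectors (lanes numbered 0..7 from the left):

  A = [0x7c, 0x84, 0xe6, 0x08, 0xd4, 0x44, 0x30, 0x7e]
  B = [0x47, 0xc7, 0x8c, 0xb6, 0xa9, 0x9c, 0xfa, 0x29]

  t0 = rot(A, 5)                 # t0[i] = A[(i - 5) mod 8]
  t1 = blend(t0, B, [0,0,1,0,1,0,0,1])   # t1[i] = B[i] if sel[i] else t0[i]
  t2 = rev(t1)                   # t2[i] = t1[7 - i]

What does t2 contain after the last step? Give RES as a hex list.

RES = [0x29, 0x84, 0x7c, 0xa9, 0x30, 0x8c, 0xd4, 0x08]

→ t0 |08|d4|44|30|7e|7c|84|e6|
→ t1 |08|d4|8c|30|a9|7c|84|29|
→ t2 |29|84|7c|a9|30|8c|d4|08|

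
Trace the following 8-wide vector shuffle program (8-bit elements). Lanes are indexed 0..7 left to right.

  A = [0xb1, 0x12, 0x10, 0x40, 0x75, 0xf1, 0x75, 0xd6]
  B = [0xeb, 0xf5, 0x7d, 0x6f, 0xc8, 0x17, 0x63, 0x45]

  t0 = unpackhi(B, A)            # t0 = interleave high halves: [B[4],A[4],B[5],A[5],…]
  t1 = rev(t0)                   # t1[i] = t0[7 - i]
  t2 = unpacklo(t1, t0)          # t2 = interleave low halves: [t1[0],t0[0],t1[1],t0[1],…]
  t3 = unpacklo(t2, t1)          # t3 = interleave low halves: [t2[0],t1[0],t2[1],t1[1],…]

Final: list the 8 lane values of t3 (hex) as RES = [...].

→ t0 |c8|75|17|f1|63|75|45|d6|
→ t1 |d6|45|75|63|f1|17|75|c8|
→ t2 |d6|c8|45|75|75|17|63|f1|
→ t3 |d6|d6|c8|45|45|75|75|63|

RES = [ 0xd6  0xd6  0xc8  0x45  0x45  0x75  0x75  0x63 ]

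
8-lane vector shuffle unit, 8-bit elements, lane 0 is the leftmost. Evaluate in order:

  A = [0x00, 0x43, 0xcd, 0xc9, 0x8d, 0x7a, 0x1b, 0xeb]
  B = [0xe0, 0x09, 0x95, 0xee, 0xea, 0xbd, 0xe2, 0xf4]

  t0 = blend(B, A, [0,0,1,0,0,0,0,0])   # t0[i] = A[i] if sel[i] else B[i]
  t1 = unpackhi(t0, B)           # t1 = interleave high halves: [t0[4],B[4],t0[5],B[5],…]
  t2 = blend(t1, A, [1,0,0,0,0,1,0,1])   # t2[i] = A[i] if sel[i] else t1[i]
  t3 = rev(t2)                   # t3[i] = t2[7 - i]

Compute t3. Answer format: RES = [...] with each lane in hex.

RES = [ 0xeb  0xf4  0x7a  0xe2  0xbd  0xbd  0xea  0x00 ]

→ t0 |e0|09|cd|ee|ea|bd|e2|f4|
→ t1 |ea|ea|bd|bd|e2|e2|f4|f4|
→ t2 |00|ea|bd|bd|e2|7a|f4|eb|
→ t3 |eb|f4|7a|e2|bd|bd|ea|00|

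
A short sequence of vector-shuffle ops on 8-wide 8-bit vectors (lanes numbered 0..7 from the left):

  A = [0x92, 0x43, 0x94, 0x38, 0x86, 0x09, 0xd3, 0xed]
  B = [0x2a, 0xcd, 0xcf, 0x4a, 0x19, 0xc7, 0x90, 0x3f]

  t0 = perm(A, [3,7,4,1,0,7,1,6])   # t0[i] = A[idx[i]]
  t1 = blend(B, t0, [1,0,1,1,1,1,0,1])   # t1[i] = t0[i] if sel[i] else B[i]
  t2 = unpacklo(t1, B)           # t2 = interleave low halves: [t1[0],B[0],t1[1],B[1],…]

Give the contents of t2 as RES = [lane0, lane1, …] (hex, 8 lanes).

RES = [ 0x38  0x2a  0xcd  0xcd  0x86  0xcf  0x43  0x4a ]

t0 = [0x38, 0xed, 0x86, 0x43, 0x92, 0xed, 0x43, 0xd3]
t1 = [0x38, 0xcd, 0x86, 0x43, 0x92, 0xed, 0x90, 0xd3]
t2 = [0x38, 0x2a, 0xcd, 0xcd, 0x86, 0xcf, 0x43, 0x4a]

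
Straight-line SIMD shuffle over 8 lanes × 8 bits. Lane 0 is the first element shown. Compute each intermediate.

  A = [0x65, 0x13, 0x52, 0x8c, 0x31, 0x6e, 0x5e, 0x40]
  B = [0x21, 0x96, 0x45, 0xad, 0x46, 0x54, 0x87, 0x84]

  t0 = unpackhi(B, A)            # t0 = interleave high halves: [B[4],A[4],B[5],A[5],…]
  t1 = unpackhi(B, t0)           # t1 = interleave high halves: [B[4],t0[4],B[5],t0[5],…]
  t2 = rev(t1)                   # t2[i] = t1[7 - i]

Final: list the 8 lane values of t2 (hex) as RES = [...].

RES = [ 0x40  0x84  0x84  0x87  0x5e  0x54  0x87  0x46 ]

→ t0 |46|31|54|6e|87|5e|84|40|
→ t1 |46|87|54|5e|87|84|84|40|
→ t2 |40|84|84|87|5e|54|87|46|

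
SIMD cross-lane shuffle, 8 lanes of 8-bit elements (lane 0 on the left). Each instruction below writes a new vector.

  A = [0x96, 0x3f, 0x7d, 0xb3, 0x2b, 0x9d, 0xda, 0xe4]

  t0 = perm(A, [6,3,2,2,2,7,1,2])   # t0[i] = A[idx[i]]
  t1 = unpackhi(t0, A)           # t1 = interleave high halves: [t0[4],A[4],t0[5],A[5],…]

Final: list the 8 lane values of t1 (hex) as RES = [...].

RES = [0x7d, 0x2b, 0xe4, 0x9d, 0x3f, 0xda, 0x7d, 0xe4]

t0 = [0xda, 0xb3, 0x7d, 0x7d, 0x7d, 0xe4, 0x3f, 0x7d]
t1 = [0x7d, 0x2b, 0xe4, 0x9d, 0x3f, 0xda, 0x7d, 0xe4]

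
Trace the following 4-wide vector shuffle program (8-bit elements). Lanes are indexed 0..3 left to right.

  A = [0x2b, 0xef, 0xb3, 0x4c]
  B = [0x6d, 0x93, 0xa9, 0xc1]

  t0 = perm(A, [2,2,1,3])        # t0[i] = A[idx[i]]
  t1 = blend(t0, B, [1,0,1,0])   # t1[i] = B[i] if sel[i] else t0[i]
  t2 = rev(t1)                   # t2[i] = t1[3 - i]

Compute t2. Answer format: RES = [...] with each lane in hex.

t0 = [0xb3, 0xb3, 0xef, 0x4c]
t1 = [0x6d, 0xb3, 0xa9, 0x4c]
t2 = [0x4c, 0xa9, 0xb3, 0x6d]

RES = [0x4c, 0xa9, 0xb3, 0x6d]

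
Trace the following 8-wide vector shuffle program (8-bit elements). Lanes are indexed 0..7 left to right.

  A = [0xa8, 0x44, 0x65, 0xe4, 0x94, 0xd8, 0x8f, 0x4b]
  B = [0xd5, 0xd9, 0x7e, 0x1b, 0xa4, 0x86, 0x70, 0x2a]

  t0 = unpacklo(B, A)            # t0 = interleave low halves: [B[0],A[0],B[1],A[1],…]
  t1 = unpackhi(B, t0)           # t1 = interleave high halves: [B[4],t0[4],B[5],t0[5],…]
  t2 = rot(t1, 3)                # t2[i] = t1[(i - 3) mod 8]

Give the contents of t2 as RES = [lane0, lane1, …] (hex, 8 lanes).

→ t0 |d5|a8|d9|44|7e|65|1b|e4|
→ t1 |a4|7e|86|65|70|1b|2a|e4|
→ t2 |1b|2a|e4|a4|7e|86|65|70|

RES = [0x1b, 0x2a, 0xe4, 0xa4, 0x7e, 0x86, 0x65, 0x70]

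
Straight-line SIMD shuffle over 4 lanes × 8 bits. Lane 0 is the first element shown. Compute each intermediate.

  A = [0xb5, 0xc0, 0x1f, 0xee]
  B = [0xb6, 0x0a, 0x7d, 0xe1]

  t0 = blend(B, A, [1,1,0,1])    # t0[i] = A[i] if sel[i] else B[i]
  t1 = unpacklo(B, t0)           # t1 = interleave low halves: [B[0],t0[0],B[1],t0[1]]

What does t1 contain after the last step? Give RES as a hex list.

t0 = [0xb5, 0xc0, 0x7d, 0xee]
t1 = [0xb6, 0xb5, 0x0a, 0xc0]

RES = [0xb6, 0xb5, 0x0a, 0xc0]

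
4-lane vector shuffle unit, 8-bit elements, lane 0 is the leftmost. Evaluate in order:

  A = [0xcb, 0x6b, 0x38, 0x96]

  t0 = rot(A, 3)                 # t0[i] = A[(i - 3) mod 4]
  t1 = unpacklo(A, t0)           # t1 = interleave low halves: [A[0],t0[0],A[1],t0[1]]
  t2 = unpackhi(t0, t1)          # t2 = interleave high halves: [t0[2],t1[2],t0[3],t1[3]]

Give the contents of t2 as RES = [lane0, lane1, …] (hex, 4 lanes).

RES = [0x96, 0x6b, 0xcb, 0x38]

t0 = [0x6b, 0x38, 0x96, 0xcb]
t1 = [0xcb, 0x6b, 0x6b, 0x38]
t2 = [0x96, 0x6b, 0xcb, 0x38]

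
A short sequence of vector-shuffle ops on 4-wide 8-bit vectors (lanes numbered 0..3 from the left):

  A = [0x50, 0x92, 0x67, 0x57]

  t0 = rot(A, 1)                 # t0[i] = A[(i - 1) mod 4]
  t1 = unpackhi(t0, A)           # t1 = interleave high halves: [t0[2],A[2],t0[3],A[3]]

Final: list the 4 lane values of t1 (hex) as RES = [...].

→ t0 |57|50|92|67|
→ t1 |92|67|67|57|

RES = [ 0x92  0x67  0x67  0x57 ]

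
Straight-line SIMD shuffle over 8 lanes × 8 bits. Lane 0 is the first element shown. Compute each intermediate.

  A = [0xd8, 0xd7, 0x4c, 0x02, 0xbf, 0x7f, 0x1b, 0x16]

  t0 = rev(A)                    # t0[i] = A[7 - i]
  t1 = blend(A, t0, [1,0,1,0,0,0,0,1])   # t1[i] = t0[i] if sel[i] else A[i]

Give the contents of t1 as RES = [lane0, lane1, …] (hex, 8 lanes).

RES = [0x16, 0xd7, 0x7f, 0x02, 0xbf, 0x7f, 0x1b, 0xd8]

t0 = [0x16, 0x1b, 0x7f, 0xbf, 0x02, 0x4c, 0xd7, 0xd8]
t1 = [0x16, 0xd7, 0x7f, 0x02, 0xbf, 0x7f, 0x1b, 0xd8]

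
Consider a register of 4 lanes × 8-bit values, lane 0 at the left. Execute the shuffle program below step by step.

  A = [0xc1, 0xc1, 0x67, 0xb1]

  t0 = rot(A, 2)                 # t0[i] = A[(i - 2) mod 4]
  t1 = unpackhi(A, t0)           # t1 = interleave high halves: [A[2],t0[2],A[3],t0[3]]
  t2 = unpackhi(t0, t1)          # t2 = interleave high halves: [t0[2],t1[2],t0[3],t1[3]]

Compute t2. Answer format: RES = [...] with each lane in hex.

RES = [0xc1, 0xb1, 0xc1, 0xc1]

  t0: 67 b1 c1 c1
  t1: 67 c1 b1 c1
  t2: c1 b1 c1 c1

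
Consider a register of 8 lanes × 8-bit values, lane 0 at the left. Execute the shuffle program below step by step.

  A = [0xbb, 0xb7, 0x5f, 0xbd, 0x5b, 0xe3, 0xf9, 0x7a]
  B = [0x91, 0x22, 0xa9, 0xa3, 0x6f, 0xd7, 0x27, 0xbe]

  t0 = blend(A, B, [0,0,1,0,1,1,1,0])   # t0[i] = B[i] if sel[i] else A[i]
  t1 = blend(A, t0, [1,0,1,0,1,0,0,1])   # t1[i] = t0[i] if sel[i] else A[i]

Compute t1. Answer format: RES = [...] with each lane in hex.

RES = [ 0xbb  0xb7  0xa9  0xbd  0x6f  0xe3  0xf9  0x7a ]

→ t0 |bb|b7|a9|bd|6f|d7|27|7a|
→ t1 |bb|b7|a9|bd|6f|e3|f9|7a|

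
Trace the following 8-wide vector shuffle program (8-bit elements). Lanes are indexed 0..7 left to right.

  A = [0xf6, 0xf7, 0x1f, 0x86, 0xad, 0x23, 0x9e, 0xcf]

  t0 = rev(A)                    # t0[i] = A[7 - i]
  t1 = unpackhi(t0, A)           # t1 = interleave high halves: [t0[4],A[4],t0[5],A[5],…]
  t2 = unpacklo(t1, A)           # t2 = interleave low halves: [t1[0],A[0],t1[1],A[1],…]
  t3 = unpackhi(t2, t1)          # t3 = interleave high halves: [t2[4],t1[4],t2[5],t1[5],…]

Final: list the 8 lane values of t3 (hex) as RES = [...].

RES = [0x1f, 0xf7, 0x1f, 0x9e, 0x23, 0xf6, 0x86, 0xcf]

→ t0 |cf|9e|23|ad|86|1f|f7|f6|
→ t1 |86|ad|1f|23|f7|9e|f6|cf|
→ t2 |86|f6|ad|f7|1f|1f|23|86|
→ t3 |1f|f7|1f|9e|23|f6|86|cf|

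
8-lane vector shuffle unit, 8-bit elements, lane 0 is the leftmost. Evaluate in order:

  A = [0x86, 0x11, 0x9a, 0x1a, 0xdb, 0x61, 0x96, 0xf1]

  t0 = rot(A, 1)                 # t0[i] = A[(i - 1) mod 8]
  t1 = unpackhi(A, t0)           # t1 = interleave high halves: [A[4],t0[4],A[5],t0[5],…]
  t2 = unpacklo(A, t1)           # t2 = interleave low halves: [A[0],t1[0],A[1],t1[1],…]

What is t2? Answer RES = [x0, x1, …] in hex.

  t0: f1 86 11 9a 1a db 61 96
  t1: db 1a 61 db 96 61 f1 96
  t2: 86 db 11 1a 9a 61 1a db

RES = [ 0x86  0xdb  0x11  0x1a  0x9a  0x61  0x1a  0xdb ]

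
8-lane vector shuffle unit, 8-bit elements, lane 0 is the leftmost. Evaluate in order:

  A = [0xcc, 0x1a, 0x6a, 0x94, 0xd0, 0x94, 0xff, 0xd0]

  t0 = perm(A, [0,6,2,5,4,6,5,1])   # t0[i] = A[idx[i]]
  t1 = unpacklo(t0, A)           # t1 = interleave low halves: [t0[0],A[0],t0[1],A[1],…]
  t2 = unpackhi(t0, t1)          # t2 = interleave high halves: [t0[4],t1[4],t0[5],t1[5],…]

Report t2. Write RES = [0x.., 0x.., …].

→ t0 |cc|ff|6a|94|d0|ff|94|1a|
→ t1 |cc|cc|ff|1a|6a|6a|94|94|
→ t2 |d0|6a|ff|6a|94|94|1a|94|

RES = [ 0xd0  0x6a  0xff  0x6a  0x94  0x94  0x1a  0x94 ]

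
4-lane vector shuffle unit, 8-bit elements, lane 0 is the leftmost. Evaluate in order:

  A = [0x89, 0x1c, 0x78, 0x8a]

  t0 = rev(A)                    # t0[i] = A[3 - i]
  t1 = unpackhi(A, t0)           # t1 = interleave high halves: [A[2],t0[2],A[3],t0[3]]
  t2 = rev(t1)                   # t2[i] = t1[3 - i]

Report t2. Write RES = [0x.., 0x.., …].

RES = [0x89, 0x8a, 0x1c, 0x78]

t0 = [0x8a, 0x78, 0x1c, 0x89]
t1 = [0x78, 0x1c, 0x8a, 0x89]
t2 = [0x89, 0x8a, 0x1c, 0x78]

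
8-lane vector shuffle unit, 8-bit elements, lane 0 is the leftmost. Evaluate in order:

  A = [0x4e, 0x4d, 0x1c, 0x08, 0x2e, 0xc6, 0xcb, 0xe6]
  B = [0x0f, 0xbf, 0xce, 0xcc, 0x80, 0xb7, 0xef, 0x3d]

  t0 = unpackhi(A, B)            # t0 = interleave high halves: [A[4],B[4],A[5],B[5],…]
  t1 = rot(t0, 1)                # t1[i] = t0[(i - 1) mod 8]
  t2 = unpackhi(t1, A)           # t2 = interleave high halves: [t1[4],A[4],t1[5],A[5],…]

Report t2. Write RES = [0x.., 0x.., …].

RES = [0xb7, 0x2e, 0xcb, 0xc6, 0xef, 0xcb, 0xe6, 0xe6]

  t0: 2e 80 c6 b7 cb ef e6 3d
  t1: 3d 2e 80 c6 b7 cb ef e6
  t2: b7 2e cb c6 ef cb e6 e6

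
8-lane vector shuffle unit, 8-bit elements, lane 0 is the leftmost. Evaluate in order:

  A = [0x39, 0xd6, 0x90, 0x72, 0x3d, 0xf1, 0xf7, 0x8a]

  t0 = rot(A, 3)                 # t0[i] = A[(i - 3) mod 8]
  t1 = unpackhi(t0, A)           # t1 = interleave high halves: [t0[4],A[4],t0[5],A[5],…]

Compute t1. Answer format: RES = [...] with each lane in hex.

  t0: f1 f7 8a 39 d6 90 72 3d
  t1: d6 3d 90 f1 72 f7 3d 8a

RES = [0xd6, 0x3d, 0x90, 0xf1, 0x72, 0xf7, 0x3d, 0x8a]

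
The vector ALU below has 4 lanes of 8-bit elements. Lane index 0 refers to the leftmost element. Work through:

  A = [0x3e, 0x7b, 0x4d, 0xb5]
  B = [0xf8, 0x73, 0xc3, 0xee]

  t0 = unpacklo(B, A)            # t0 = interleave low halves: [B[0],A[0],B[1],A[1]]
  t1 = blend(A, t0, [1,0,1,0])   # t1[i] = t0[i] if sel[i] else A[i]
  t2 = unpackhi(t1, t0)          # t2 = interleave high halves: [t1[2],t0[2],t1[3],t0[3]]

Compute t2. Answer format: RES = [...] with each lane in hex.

t0 = [0xf8, 0x3e, 0x73, 0x7b]
t1 = [0xf8, 0x7b, 0x73, 0xb5]
t2 = [0x73, 0x73, 0xb5, 0x7b]

RES = [ 0x73  0x73  0xb5  0x7b ]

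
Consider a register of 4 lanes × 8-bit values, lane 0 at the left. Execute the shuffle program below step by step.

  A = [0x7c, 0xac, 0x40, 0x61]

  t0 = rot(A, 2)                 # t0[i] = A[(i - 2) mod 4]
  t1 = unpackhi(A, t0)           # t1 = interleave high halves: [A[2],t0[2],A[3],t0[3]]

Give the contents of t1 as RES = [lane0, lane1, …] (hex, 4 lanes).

  t0: 40 61 7c ac
  t1: 40 7c 61 ac

RES = [0x40, 0x7c, 0x61, 0xac]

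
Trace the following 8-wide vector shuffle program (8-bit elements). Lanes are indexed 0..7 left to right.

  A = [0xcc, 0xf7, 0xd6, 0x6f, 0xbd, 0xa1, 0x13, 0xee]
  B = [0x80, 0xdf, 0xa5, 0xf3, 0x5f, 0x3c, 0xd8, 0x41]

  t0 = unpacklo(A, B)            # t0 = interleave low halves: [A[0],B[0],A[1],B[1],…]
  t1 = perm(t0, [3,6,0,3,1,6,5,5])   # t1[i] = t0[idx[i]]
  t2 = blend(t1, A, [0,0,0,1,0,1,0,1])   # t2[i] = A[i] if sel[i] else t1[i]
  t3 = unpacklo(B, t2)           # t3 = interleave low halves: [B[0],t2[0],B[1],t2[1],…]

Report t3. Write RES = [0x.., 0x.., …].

RES = [ 0x80  0xdf  0xdf  0x6f  0xa5  0xcc  0xf3  0x6f ]

t0 = [0xcc, 0x80, 0xf7, 0xdf, 0xd6, 0xa5, 0x6f, 0xf3]
t1 = [0xdf, 0x6f, 0xcc, 0xdf, 0x80, 0x6f, 0xa5, 0xa5]
t2 = [0xdf, 0x6f, 0xcc, 0x6f, 0x80, 0xa1, 0xa5, 0xee]
t3 = [0x80, 0xdf, 0xdf, 0x6f, 0xa5, 0xcc, 0xf3, 0x6f]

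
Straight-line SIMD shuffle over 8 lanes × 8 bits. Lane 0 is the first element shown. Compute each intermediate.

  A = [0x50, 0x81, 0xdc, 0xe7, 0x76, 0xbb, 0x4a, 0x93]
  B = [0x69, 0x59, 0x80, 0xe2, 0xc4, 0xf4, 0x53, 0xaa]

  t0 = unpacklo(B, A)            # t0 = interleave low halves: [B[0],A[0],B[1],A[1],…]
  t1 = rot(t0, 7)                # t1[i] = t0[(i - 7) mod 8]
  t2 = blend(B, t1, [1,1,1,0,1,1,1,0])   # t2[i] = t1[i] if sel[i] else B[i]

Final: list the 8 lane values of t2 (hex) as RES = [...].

t0 = [0x69, 0x50, 0x59, 0x81, 0x80, 0xdc, 0xe2, 0xe7]
t1 = [0x50, 0x59, 0x81, 0x80, 0xdc, 0xe2, 0xe7, 0x69]
t2 = [0x50, 0x59, 0x81, 0xe2, 0xdc, 0xe2, 0xe7, 0xaa]

RES = [ 0x50  0x59  0x81  0xe2  0xdc  0xe2  0xe7  0xaa ]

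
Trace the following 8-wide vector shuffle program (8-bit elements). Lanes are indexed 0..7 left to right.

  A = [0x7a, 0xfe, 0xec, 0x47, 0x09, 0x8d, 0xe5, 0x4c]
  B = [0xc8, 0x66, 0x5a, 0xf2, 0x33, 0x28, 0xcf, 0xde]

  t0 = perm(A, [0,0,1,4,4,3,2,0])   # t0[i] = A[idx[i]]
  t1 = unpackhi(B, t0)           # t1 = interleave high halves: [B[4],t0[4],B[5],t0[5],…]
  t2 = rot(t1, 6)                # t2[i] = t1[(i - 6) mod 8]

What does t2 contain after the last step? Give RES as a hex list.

RES = [ 0x28  0x47  0xcf  0xec  0xde  0x7a  0x33  0x09 ]

→ t0 |7a|7a|fe|09|09|47|ec|7a|
→ t1 |33|09|28|47|cf|ec|de|7a|
→ t2 |28|47|cf|ec|de|7a|33|09|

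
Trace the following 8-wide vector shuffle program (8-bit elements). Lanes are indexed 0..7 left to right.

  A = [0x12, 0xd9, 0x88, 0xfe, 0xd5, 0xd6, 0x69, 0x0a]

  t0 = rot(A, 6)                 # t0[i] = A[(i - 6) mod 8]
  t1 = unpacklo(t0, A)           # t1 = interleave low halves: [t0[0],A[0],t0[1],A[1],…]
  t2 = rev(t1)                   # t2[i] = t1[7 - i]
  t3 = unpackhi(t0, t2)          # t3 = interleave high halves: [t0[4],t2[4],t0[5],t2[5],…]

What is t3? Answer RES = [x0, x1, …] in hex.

→ t0 |88|fe|d5|d6|69|0a|12|d9|
→ t1 |88|12|fe|d9|d5|88|d6|fe|
→ t2 |fe|d6|88|d5|d9|fe|12|88|
→ t3 |69|d9|0a|fe|12|12|d9|88|

RES = [0x69, 0xd9, 0x0a, 0xfe, 0x12, 0x12, 0xd9, 0x88]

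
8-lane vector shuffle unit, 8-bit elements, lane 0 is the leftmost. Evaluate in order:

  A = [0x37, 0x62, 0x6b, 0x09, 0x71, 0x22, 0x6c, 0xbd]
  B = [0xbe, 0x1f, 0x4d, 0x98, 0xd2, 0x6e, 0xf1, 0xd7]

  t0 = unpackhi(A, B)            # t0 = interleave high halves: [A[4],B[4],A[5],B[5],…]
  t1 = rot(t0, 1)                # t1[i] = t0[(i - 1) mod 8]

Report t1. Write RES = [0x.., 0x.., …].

RES = [0xd7, 0x71, 0xd2, 0x22, 0x6e, 0x6c, 0xf1, 0xbd]

t0 = [0x71, 0xd2, 0x22, 0x6e, 0x6c, 0xf1, 0xbd, 0xd7]
t1 = [0xd7, 0x71, 0xd2, 0x22, 0x6e, 0x6c, 0xf1, 0xbd]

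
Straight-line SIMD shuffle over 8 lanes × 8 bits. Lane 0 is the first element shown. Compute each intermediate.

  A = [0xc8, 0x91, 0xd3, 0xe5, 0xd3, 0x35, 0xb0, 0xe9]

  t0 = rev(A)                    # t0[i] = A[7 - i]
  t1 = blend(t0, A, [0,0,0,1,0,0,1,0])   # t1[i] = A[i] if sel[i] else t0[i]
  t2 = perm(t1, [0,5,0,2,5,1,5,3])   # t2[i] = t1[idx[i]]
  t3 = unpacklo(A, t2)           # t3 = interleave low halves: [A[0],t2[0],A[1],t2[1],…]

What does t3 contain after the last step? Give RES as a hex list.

→ t0 |e9|b0|35|d3|e5|d3|91|c8|
→ t1 |e9|b0|35|e5|e5|d3|b0|c8|
→ t2 |e9|d3|e9|35|d3|b0|d3|e5|
→ t3 |c8|e9|91|d3|d3|e9|e5|35|

RES = [ 0xc8  0xe9  0x91  0xd3  0xd3  0xe9  0xe5  0x35 ]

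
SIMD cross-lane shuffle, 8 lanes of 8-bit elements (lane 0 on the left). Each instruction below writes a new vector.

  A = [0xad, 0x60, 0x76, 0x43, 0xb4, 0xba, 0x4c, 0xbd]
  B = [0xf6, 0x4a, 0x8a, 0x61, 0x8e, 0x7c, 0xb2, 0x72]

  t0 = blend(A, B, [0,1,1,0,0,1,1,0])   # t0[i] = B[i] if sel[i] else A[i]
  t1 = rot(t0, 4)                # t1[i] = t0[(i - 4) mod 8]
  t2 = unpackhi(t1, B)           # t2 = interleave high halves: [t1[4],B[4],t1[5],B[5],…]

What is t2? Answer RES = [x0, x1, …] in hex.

RES = [0xad, 0x8e, 0x4a, 0x7c, 0x8a, 0xb2, 0x43, 0x72]

t0 = [0xad, 0x4a, 0x8a, 0x43, 0xb4, 0x7c, 0xb2, 0xbd]
t1 = [0xb4, 0x7c, 0xb2, 0xbd, 0xad, 0x4a, 0x8a, 0x43]
t2 = [0xad, 0x8e, 0x4a, 0x7c, 0x8a, 0xb2, 0x43, 0x72]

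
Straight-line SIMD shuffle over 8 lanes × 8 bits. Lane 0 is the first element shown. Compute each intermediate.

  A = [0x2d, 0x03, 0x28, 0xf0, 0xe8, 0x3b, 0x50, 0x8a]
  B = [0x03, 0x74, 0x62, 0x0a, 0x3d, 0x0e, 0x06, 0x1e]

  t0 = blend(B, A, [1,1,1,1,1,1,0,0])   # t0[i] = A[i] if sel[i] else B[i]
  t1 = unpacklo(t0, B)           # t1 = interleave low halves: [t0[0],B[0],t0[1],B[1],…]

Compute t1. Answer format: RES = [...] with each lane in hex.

RES = [0x2d, 0x03, 0x03, 0x74, 0x28, 0x62, 0xf0, 0x0a]

→ t0 |2d|03|28|f0|e8|3b|06|1e|
→ t1 |2d|03|03|74|28|62|f0|0a|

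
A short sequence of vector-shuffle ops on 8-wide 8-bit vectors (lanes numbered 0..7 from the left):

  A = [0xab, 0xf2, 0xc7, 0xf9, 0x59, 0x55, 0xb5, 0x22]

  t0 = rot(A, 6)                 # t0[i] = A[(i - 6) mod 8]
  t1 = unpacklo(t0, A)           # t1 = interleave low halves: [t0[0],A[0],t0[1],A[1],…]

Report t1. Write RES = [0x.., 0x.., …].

t0 = [0xc7, 0xf9, 0x59, 0x55, 0xb5, 0x22, 0xab, 0xf2]
t1 = [0xc7, 0xab, 0xf9, 0xf2, 0x59, 0xc7, 0x55, 0xf9]

RES = [ 0xc7  0xab  0xf9  0xf2  0x59  0xc7  0x55  0xf9 ]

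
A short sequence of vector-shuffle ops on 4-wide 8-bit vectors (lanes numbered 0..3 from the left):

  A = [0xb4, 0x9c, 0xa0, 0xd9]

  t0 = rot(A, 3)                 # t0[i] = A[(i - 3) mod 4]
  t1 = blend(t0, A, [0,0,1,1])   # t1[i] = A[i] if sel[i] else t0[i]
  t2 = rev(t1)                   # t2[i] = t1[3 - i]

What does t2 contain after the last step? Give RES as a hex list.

RES = [0xd9, 0xa0, 0xa0, 0x9c]

  t0: 9c a0 d9 b4
  t1: 9c a0 a0 d9
  t2: d9 a0 a0 9c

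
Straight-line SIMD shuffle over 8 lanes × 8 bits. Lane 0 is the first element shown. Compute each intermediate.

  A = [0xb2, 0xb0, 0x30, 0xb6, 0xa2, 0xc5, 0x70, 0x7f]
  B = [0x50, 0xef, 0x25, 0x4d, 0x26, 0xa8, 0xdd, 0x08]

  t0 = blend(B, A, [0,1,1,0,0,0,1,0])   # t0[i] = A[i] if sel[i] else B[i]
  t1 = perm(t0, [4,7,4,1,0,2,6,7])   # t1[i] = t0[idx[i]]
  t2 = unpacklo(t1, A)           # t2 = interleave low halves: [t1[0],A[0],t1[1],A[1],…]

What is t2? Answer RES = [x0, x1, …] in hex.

RES = [ 0x26  0xb2  0x08  0xb0  0x26  0x30  0xb0  0xb6 ]

→ t0 |50|b0|30|4d|26|a8|70|08|
→ t1 |26|08|26|b0|50|30|70|08|
→ t2 |26|b2|08|b0|26|30|b0|b6|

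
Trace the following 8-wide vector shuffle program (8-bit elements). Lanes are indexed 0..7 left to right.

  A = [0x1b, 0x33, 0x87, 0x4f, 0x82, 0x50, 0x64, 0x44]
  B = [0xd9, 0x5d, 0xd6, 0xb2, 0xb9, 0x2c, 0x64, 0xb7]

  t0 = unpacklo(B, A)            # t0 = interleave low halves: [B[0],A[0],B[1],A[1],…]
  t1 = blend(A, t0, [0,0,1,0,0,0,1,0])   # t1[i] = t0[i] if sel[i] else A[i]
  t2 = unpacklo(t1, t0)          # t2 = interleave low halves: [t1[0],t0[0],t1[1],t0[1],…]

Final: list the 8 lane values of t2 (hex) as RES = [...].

RES = [ 0x1b  0xd9  0x33  0x1b  0x5d  0x5d  0x4f  0x33 ]

t0 = [0xd9, 0x1b, 0x5d, 0x33, 0xd6, 0x87, 0xb2, 0x4f]
t1 = [0x1b, 0x33, 0x5d, 0x4f, 0x82, 0x50, 0xb2, 0x44]
t2 = [0x1b, 0xd9, 0x33, 0x1b, 0x5d, 0x5d, 0x4f, 0x33]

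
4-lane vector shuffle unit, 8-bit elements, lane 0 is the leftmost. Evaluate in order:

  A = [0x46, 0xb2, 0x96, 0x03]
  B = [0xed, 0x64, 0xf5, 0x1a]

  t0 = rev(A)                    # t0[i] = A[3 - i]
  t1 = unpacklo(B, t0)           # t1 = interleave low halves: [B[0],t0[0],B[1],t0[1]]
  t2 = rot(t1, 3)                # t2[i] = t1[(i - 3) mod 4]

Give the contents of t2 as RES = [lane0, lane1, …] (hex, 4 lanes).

RES = [0x03, 0x64, 0x96, 0xed]

  t0: 03 96 b2 46
  t1: ed 03 64 96
  t2: 03 64 96 ed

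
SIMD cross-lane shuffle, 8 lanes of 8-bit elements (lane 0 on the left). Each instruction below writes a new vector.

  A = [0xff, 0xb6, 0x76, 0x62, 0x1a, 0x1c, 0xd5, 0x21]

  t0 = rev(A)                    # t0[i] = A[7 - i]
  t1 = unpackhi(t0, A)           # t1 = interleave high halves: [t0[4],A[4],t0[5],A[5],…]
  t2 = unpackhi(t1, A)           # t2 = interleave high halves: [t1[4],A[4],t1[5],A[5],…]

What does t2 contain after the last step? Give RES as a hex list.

RES = [0xb6, 0x1a, 0xd5, 0x1c, 0xff, 0xd5, 0x21, 0x21]

→ t0 |21|d5|1c|1a|62|76|b6|ff|
→ t1 |62|1a|76|1c|b6|d5|ff|21|
→ t2 |b6|1a|d5|1c|ff|d5|21|21|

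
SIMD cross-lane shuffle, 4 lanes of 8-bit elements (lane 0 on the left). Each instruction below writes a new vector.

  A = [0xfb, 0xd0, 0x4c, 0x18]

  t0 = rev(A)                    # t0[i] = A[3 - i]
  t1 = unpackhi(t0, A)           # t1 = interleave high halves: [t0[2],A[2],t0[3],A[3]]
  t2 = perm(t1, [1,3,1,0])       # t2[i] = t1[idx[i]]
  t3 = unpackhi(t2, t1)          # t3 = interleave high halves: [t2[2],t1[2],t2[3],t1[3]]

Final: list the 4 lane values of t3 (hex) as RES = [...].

  t0: 18 4c d0 fb
  t1: d0 4c fb 18
  t2: 4c 18 4c d0
  t3: 4c fb d0 18

RES = [ 0x4c  0xfb  0xd0  0x18 ]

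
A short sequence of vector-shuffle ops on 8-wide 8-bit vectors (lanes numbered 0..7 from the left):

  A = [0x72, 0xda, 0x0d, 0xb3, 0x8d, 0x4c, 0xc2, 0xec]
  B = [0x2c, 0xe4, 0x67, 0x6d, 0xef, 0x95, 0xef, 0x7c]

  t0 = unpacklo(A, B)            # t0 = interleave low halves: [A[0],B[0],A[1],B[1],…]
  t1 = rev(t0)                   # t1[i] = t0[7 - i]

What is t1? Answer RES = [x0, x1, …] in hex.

t0 = [0x72, 0x2c, 0xda, 0xe4, 0x0d, 0x67, 0xb3, 0x6d]
t1 = [0x6d, 0xb3, 0x67, 0x0d, 0xe4, 0xda, 0x2c, 0x72]

RES = [0x6d, 0xb3, 0x67, 0x0d, 0xe4, 0xda, 0x2c, 0x72]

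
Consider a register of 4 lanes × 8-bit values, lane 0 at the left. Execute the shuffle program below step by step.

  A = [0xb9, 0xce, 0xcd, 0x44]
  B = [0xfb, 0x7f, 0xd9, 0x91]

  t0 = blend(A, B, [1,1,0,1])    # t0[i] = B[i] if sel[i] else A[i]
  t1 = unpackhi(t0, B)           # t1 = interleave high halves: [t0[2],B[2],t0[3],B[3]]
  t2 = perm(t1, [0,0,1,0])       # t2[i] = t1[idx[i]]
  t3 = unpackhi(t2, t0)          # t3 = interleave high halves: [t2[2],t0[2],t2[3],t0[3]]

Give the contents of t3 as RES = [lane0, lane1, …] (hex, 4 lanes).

→ t0 |fb|7f|cd|91|
→ t1 |cd|d9|91|91|
→ t2 |cd|cd|d9|cd|
→ t3 |d9|cd|cd|91|

RES = [0xd9, 0xcd, 0xcd, 0x91]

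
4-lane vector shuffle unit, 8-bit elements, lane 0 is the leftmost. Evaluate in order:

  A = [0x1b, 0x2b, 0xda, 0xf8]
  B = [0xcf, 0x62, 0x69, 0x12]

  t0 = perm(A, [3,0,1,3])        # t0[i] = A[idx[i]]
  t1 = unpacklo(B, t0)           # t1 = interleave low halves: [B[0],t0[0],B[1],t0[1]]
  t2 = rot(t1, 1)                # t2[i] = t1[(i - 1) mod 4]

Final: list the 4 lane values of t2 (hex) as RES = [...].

  t0: f8 1b 2b f8
  t1: cf f8 62 1b
  t2: 1b cf f8 62

RES = [ 0x1b  0xcf  0xf8  0x62 ]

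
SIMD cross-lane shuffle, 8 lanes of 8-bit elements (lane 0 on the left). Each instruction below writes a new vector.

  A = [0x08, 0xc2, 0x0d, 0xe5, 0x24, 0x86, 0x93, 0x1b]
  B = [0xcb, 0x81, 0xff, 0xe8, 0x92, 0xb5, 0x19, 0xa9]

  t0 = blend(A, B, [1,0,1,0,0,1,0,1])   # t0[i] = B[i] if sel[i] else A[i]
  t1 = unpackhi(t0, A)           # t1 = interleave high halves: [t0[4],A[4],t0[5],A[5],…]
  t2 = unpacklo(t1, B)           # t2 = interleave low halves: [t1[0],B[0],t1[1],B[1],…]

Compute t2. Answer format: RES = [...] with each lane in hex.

→ t0 |cb|c2|ff|e5|24|b5|93|a9|
→ t1 |24|24|b5|86|93|93|a9|1b|
→ t2 |24|cb|24|81|b5|ff|86|e8|

RES = [0x24, 0xcb, 0x24, 0x81, 0xb5, 0xff, 0x86, 0xe8]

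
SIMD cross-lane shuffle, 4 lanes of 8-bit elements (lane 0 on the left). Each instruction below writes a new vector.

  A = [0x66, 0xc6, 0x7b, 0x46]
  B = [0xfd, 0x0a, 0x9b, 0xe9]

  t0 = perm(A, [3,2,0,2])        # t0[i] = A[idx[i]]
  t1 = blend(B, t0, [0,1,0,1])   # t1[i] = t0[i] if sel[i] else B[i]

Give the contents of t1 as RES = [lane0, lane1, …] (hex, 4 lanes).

  t0: 46 7b 66 7b
  t1: fd 7b 9b 7b

RES = [ 0xfd  0x7b  0x9b  0x7b ]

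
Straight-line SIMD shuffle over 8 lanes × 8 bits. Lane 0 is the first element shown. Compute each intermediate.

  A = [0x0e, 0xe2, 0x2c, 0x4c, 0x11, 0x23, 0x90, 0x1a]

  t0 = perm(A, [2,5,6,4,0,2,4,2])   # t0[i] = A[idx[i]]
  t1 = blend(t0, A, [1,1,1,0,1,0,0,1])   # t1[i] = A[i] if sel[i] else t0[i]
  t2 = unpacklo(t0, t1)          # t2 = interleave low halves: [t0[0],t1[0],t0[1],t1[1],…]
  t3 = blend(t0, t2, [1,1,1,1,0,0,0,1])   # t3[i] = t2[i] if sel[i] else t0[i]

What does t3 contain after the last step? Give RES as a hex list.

→ t0 |2c|23|90|11|0e|2c|11|2c|
→ t1 |0e|e2|2c|11|11|2c|11|1a|
→ t2 |2c|0e|23|e2|90|2c|11|11|
→ t3 |2c|0e|23|e2|0e|2c|11|11|

RES = [0x2c, 0x0e, 0x23, 0xe2, 0x0e, 0x2c, 0x11, 0x11]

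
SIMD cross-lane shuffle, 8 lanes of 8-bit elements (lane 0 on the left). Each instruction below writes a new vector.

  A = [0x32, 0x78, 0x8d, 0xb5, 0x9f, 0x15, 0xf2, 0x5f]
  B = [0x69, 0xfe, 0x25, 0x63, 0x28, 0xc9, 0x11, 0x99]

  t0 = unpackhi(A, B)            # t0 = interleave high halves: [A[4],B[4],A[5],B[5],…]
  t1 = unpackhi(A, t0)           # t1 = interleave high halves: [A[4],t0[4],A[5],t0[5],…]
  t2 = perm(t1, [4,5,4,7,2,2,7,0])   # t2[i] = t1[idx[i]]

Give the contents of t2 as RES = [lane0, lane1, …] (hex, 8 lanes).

→ t0 |9f|28|15|c9|f2|11|5f|99|
→ t1 |9f|f2|15|11|f2|5f|5f|99|
→ t2 |f2|5f|f2|99|15|15|99|9f|

RES = [ 0xf2  0x5f  0xf2  0x99  0x15  0x15  0x99  0x9f ]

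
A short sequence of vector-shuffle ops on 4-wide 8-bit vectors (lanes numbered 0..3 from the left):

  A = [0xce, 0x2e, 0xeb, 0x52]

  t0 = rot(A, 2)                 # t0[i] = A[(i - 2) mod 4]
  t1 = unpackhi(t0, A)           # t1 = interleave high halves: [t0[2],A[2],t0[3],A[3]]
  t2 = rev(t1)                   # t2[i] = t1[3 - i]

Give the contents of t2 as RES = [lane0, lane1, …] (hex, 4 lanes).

→ t0 |eb|52|ce|2e|
→ t1 |ce|eb|2e|52|
→ t2 |52|2e|eb|ce|

RES = [ 0x52  0x2e  0xeb  0xce ]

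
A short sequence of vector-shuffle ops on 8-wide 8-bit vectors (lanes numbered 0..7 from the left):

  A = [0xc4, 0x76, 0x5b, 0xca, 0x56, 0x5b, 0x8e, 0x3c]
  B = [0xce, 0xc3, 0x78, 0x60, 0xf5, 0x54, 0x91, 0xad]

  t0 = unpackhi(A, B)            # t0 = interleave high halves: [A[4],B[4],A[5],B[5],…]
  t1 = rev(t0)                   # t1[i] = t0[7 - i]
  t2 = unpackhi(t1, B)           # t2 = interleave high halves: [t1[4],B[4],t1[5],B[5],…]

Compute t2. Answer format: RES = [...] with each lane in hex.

t0 = [0x56, 0xf5, 0x5b, 0x54, 0x8e, 0x91, 0x3c, 0xad]
t1 = [0xad, 0x3c, 0x91, 0x8e, 0x54, 0x5b, 0xf5, 0x56]
t2 = [0x54, 0xf5, 0x5b, 0x54, 0xf5, 0x91, 0x56, 0xad]

RES = [0x54, 0xf5, 0x5b, 0x54, 0xf5, 0x91, 0x56, 0xad]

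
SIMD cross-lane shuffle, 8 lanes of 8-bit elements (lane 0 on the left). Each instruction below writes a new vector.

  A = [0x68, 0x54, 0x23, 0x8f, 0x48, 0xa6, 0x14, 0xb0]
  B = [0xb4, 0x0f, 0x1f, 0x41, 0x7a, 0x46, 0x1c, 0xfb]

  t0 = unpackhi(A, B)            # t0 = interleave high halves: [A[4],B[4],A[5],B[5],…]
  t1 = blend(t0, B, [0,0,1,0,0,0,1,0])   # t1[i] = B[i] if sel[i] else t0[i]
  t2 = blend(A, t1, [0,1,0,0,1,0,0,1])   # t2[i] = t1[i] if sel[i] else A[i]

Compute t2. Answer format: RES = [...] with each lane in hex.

  t0: 48 7a a6 46 14 1c b0 fb
  t1: 48 7a 1f 46 14 1c 1c fb
  t2: 68 7a 23 8f 14 a6 14 fb

RES = [0x68, 0x7a, 0x23, 0x8f, 0x14, 0xa6, 0x14, 0xfb]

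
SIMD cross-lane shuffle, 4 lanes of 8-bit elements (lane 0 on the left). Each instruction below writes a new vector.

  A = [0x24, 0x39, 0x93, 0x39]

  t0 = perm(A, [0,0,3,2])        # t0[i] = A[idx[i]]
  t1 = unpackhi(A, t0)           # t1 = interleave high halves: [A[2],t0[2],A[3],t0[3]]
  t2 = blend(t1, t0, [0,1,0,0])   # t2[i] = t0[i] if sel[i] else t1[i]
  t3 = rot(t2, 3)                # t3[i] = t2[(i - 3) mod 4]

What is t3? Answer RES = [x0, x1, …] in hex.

t0 = [0x24, 0x24, 0x39, 0x93]
t1 = [0x93, 0x39, 0x39, 0x93]
t2 = [0x93, 0x24, 0x39, 0x93]
t3 = [0x24, 0x39, 0x93, 0x93]

RES = [ 0x24  0x39  0x93  0x93 ]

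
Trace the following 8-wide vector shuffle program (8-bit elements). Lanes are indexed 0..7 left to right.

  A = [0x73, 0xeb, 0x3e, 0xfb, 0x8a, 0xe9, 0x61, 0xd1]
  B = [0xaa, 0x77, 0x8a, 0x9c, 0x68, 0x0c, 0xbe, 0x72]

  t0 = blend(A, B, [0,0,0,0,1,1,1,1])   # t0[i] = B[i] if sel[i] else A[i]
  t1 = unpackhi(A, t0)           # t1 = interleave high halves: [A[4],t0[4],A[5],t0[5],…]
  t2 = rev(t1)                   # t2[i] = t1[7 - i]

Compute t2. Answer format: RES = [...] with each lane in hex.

  t0: 73 eb 3e fb 68 0c be 72
  t1: 8a 68 e9 0c 61 be d1 72
  t2: 72 d1 be 61 0c e9 68 8a

RES = [ 0x72  0xd1  0xbe  0x61  0x0c  0xe9  0x68  0x8a ]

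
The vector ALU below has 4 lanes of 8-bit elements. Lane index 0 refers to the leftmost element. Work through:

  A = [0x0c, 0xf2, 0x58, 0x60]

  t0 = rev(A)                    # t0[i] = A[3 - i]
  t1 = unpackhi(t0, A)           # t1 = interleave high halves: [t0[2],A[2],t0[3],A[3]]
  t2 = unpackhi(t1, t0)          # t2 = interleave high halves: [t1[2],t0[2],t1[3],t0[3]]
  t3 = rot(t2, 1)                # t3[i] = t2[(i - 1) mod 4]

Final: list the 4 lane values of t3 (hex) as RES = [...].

  t0: 60 58 f2 0c
  t1: f2 58 0c 60
  t2: 0c f2 60 0c
  t3: 0c 0c f2 60

RES = [0x0c, 0x0c, 0xf2, 0x60]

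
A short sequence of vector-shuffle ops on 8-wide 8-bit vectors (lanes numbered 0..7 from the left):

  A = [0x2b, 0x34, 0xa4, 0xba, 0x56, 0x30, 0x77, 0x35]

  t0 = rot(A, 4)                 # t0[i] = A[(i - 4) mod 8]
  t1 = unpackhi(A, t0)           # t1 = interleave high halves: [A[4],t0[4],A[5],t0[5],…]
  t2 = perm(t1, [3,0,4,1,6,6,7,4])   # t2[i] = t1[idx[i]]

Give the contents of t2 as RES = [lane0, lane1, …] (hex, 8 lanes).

RES = [0x34, 0x56, 0x77, 0x2b, 0x35, 0x35, 0xba, 0x77]

  t0: 56 30 77 35 2b 34 a4 ba
  t1: 56 2b 30 34 77 a4 35 ba
  t2: 34 56 77 2b 35 35 ba 77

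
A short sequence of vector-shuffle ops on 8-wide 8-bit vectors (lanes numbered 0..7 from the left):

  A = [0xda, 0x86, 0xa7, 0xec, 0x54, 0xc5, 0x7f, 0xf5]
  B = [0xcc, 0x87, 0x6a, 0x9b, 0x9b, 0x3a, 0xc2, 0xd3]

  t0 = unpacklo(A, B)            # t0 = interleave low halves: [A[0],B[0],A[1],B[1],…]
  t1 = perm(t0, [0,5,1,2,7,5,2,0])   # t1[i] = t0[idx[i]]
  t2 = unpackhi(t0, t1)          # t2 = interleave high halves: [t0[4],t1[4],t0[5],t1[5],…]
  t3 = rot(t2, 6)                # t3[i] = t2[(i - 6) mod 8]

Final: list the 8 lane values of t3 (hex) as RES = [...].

RES = [0x6a, 0x6a, 0xec, 0x86, 0x9b, 0xda, 0xa7, 0x9b]

  t0: da cc 86 87 a7 6a ec 9b
  t1: da 6a cc 86 9b 6a 86 da
  t2: a7 9b 6a 6a ec 86 9b da
  t3: 6a 6a ec 86 9b da a7 9b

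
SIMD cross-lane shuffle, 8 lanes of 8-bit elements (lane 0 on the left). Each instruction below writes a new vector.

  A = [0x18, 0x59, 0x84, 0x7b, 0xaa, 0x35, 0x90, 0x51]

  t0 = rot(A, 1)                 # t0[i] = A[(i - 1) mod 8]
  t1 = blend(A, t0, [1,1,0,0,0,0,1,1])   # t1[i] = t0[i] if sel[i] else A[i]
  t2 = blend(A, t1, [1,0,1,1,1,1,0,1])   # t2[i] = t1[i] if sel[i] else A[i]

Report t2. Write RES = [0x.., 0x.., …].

RES = [ 0x51  0x59  0x84  0x7b  0xaa  0x35  0x90  0x90 ]

t0 = [0x51, 0x18, 0x59, 0x84, 0x7b, 0xaa, 0x35, 0x90]
t1 = [0x51, 0x18, 0x84, 0x7b, 0xaa, 0x35, 0x35, 0x90]
t2 = [0x51, 0x59, 0x84, 0x7b, 0xaa, 0x35, 0x90, 0x90]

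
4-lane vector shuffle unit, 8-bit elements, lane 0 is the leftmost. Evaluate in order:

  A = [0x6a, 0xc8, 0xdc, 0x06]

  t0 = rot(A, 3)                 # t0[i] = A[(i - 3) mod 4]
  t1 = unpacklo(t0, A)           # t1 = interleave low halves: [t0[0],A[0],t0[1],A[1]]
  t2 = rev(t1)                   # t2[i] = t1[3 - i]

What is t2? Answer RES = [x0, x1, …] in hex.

RES = [0xc8, 0xdc, 0x6a, 0xc8]

  t0: c8 dc 06 6a
  t1: c8 6a dc c8
  t2: c8 dc 6a c8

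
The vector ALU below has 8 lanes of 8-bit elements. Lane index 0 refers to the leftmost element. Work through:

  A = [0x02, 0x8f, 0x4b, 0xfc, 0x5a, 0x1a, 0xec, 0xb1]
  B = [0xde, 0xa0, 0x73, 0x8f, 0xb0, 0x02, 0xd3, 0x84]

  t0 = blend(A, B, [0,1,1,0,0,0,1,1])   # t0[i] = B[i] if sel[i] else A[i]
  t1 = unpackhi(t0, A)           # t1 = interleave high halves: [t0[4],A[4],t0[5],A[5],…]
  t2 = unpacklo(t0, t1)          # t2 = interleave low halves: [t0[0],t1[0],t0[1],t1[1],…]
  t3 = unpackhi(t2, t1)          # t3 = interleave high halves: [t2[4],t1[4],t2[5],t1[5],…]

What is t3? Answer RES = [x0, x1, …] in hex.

RES = [0x73, 0xd3, 0x1a, 0xec, 0xfc, 0x84, 0x1a, 0xb1]

  t0: 02 a0 73 fc 5a 1a d3 84
  t1: 5a 5a 1a 1a d3 ec 84 b1
  t2: 02 5a a0 5a 73 1a fc 1a
  t3: 73 d3 1a ec fc 84 1a b1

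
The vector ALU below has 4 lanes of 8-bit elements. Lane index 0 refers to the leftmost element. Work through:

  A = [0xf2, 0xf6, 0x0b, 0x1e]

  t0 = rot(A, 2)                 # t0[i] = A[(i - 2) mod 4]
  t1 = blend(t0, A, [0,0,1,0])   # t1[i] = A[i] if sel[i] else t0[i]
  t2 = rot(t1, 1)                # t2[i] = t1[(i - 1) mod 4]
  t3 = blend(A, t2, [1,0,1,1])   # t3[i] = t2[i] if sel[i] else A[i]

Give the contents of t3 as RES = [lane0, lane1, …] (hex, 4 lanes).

t0 = [0x0b, 0x1e, 0xf2, 0xf6]
t1 = [0x0b, 0x1e, 0x0b, 0xf6]
t2 = [0xf6, 0x0b, 0x1e, 0x0b]
t3 = [0xf6, 0xf6, 0x1e, 0x0b]

RES = [0xf6, 0xf6, 0x1e, 0x0b]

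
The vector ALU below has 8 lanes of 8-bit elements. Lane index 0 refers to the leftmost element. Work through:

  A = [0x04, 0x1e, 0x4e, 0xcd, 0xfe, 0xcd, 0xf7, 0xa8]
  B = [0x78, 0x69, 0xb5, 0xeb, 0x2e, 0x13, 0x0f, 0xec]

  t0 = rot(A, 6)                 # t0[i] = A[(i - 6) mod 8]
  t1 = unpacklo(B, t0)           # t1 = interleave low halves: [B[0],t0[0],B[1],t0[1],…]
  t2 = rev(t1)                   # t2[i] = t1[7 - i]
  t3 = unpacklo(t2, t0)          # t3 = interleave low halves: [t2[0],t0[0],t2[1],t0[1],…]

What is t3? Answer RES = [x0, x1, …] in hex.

→ t0 |4e|cd|fe|cd|f7|a8|04|1e|
→ t1 |78|4e|69|cd|b5|fe|eb|cd|
→ t2 |cd|eb|fe|b5|cd|69|4e|78|
→ t3 |cd|4e|eb|cd|fe|fe|b5|cd|

RES = [ 0xcd  0x4e  0xeb  0xcd  0xfe  0xfe  0xb5  0xcd ]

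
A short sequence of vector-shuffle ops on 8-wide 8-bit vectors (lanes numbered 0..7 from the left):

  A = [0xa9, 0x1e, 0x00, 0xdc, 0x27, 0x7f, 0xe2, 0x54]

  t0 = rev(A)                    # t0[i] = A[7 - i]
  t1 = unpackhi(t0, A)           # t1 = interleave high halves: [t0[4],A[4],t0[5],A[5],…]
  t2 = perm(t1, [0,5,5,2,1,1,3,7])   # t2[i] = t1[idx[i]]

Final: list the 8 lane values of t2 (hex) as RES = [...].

  t0: 54 e2 7f 27 dc 00 1e a9
  t1: dc 27 00 7f 1e e2 a9 54
  t2: dc e2 e2 00 27 27 7f 54

RES = [0xdc, 0xe2, 0xe2, 0x00, 0x27, 0x27, 0x7f, 0x54]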